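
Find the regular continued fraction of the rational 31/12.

Run the Euclidean algorithm on 31 and 12; the successive quotients are the partial quotients a_0, a_1, ... (each step inverts the fractional part left over by the previous one):
  31 = 2*12 + 7, so a_0 = 2.
  12 = 1*7 + 5, so a_1 = 1.
  7 = 1*5 + 2, so a_2 = 1.
  5 = 2*2 + 1, so a_3 = 2.
  2 = 2*1 + 0, so a_4 = 2.
The remainder reaches 0 after 5 divisions, so the expansion has 5 partial quotients, read off in order.

[2; 1, 1, 2, 2]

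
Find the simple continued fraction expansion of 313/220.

Run the Euclidean algorithm on 313 and 220; the successive quotients are the partial quotients a_0, a_1, ... (each step inverts the fractional part left over by the previous one):
  313 = 1*220 + 93, so a_0 = 1.
  220 = 2*93 + 34, so a_1 = 2.
  93 = 2*34 + 25, so a_2 = 2.
  34 = 1*25 + 9, so a_3 = 1.
  25 = 2*9 + 7, so a_4 = 2.
  9 = 1*7 + 2, so a_5 = 1.
  7 = 3*2 + 1, so a_6 = 3.
  2 = 2*1 + 0, so a_7 = 2.
The remainder reaches 0 after 8 divisions, so the expansion has 8 partial quotients, read off in order.

[1; 2, 2, 1, 2, 1, 3, 2]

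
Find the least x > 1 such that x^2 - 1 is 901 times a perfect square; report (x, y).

(x, y) = (1801, 60)

First expand sqrt(901) as a continued fraction. With x_i = (sqrt(901) + m_i)/d_i and (m_0, d_0) = (0, 1): a_0 = floor(sqrt(901)) = 30, since 30^2 = 900 <= 901 < 961 = 31^2.
Iterate m_{i+1} = d_i*a_i - m_i, d_{i+1} = (901 - m_{i+1}^2)/d_i, a_{i+1} = floor((a_0 + m_{i+1})/d_{i+1}):
  m_1 = 1*30 - 0 = 30, d_1 = (901 - 30^2)/1 = 1/1 = 1, a_1 = floor((30 + 30)/1) = 60.
  m_2 = 1*60 - 30 = 30, d_2 = (901 - 30^2)/1 = 1/1 = 1: (m_2, d_2) = (m_1, d_1) = (30, 1), so from here the quotient a_1 repeats; the period length is 1.
So sqrt(901) = [30; (60)] with period length k = 1.
k is odd, so (p_{k-1}, q_{k-1}) only solves x^2 - 901y^2 = -1 and the fundamental solution of x^2 - 901y^2 = 1 is (p_{2k-1}, q_{2k-1}) = (p_1, q_1); compute convergents through index 1, running through the period twice.
Convergents (p_i = a_i*p_{i-1} + p_{i-2}, q_i = a_i*q_{i-1} + q_{i-2} with p_{-2}=0, p_{-1}=1, q_{-2}=1, q_{-1}=0):
  i=0: a_0=30, p_0 = 30*1 + 0 = 30, q_0 = 30*0 + 1 = 1.
  i=1: a_1=60, p_1 = 60*30 + 1 = 1801, q_1 = 60*1 + 0 = 60.
Indeed p_0^2 - 901*q_0^2 = 900 - 901 = -1, not +1.
Check: 1801^2 - 901*60^2 = 3243601 - 3243600 = 1, so (x, y) = (1801, 60) solves the equation, and by the theorem it is the least positive solution.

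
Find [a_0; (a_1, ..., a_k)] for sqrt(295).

[17; (5, 1, 2, 3, 2, 6, 2, 3, 2, 1, 5, 34)]

Write x_i = (sqrt(295) + m_i)/d_i with (m_0, d_0) = (0, 1). a_0 = floor(sqrt(295)) = 17, since 17^2 = 289 <= 295 < 324 = 18^2.
Iterate m_{i+1} = d_i*a_i - m_i, d_{i+1} = (295 - m_{i+1}^2)/d_i, a_{i+1} = floor((a_0 + m_{i+1})/d_{i+1}):
  m_1 = 1*17 - 0 = 17, d_1 = (295 - 17^2)/1 = 6/1 = 6, a_1 = floor((17 + 17)/6) = 5.
  m_2 = 6*5 - 17 = 13, d_2 = (295 - 13^2)/6 = 126/6 = 21, a_2 = floor((17 + 13)/21) = 1.
  m_3 = 21*1 - 13 = 8, d_3 = (295 - 8^2)/21 = 231/21 = 11, a_3 = floor((17 + 8)/11) = 2.
  m_4 = 11*2 - 8 = 14, d_4 = (295 - 14^2)/11 = 99/11 = 9, a_4 = floor((17 + 14)/9) = 3.
  m_5 = 9*3 - 14 = 13, d_5 = (295 - 13^2)/9 = 126/9 = 14, a_5 = floor((17 + 13)/14) = 2.
  m_6 = 14*2 - 13 = 15, d_6 = (295 - 15^2)/14 = 70/14 = 5, a_6 = floor((17 + 15)/5) = 6.
  m_7 = 5*6 - 15 = 15, d_7 = (295 - 15^2)/5 = 70/5 = 14, a_7 = floor((17 + 15)/14) = 2.
  m_8 = 14*2 - 15 = 13, d_8 = (295 - 13^2)/14 = 126/14 = 9, a_8 = floor((17 + 13)/9) = 3.
  m_9 = 9*3 - 13 = 14, d_9 = (295 - 14^2)/9 = 99/9 = 11, a_9 = floor((17 + 14)/11) = 2.
  m_10 = 11*2 - 14 = 8, d_10 = (295 - 8^2)/11 = 231/11 = 21, a_10 = floor((17 + 8)/21) = 1.
  m_11 = 21*1 - 8 = 13, d_11 = (295 - 13^2)/21 = 126/21 = 6, a_11 = floor((17 + 13)/6) = 5.
  m_12 = 6*5 - 13 = 17, d_12 = (295 - 17^2)/6 = 6/6 = 1, a_12 = floor((17 + 17)/1) = 34.
  m_13 = 1*34 - 17 = 17, d_13 = (295 - 17^2)/1 = 6/1 = 6: (m_13, d_13) = (m_1, d_1) = (17, 6), so from here the quotients repeat a_1, ..., a_12; the period length is 12.
Hence the expansion of sqrt(295) is a_0 = 17 followed by the repeating block 5, 1, 2, 3, 2, 6, 2, 3, 2, 1, 5, 34 (period 12).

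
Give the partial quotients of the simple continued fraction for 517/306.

Run the Euclidean algorithm on 517 and 306; the successive quotients are the partial quotients a_0, a_1, ... (each step inverts the fractional part left over by the previous one):
  517 = 1*306 + 211, so a_0 = 1.
  306 = 1*211 + 95, so a_1 = 1.
  211 = 2*95 + 21, so a_2 = 2.
  95 = 4*21 + 11, so a_3 = 4.
  21 = 1*11 + 10, so a_4 = 1.
  11 = 1*10 + 1, so a_5 = 1.
  10 = 10*1 + 0, so a_6 = 10.
The remainder reaches 0 after 7 divisions, so the expansion has 7 partial quotients, read off in order.

[1; 1, 2, 4, 1, 1, 10]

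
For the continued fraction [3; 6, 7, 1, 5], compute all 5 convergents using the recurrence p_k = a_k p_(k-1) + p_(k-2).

Using the convergent recurrence p_i = a_i*p_{i-1} + p_{i-2}, q_i = a_i*q_{i-1} + q_{i-2} with p_{-2}=0, p_{-1}=1, q_{-2}=1, q_{-1}=0:
  i=0: a_0=3, p_0 = 3*1 + 0 = 3, q_0 = 3*0 + 1 = 1.
  i=1: a_1=6, p_1 = 6*3 + 1 = 19, q_1 = 6*1 + 0 = 6.
  i=2: a_2=7, p_2 = 7*19 + 3 = 136, q_2 = 7*6 + 1 = 43.
  i=3: a_3=1, p_3 = 1*136 + 19 = 155, q_3 = 1*43 + 6 = 49.
  i=4: a_4=5, p_4 = 5*155 + 136 = 911, q_4 = 5*49 + 43 = 288.

3/1, 19/6, 136/43, 155/49, 911/288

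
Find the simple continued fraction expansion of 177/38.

[4; 1, 1, 1, 12]

Run the Euclidean algorithm on 177 and 38; the successive quotients are the partial quotients a_0, a_1, ... (each step inverts the fractional part left over by the previous one):
  177 = 4*38 + 25, so a_0 = 4.
  38 = 1*25 + 13, so a_1 = 1.
  25 = 1*13 + 12, so a_2 = 1.
  13 = 1*12 + 1, so a_3 = 1.
  12 = 12*1 + 0, so a_4 = 12.
The remainder reaches 0 after 5 divisions, so the expansion has 5 partial quotients, read off in order.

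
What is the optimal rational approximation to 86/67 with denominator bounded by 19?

9/7

Expand x = 86/67 as a continued fraction with the Euclidean algorithm:
  86 = 1*67 + 19, so a_0 = 1.
  67 = 3*19 + 10, so a_1 = 3.
  19 = 1*10 + 9, so a_2 = 1.
  10 = 1*9 + 1, so a_3 = 1.
  9 = 9*1 + 0, so a_4 = 9.
so x = [1; 3, 1, 1, 9].
Convergents (p_i = a_i*p_{i-1} + p_{i-2}, q_i = a_i*q_{i-1} + q_{i-2} with p_{-2}=0, p_{-1}=1, q_{-2}=1, q_{-1}=0), until the denominator exceeds 19:
  i=0: a_0=1, p_0 = 1*1 + 0 = 1, q_0 = 1*0 + 1 = 1.
  i=1: a_1=3, p_1 = 3*1 + 1 = 4, q_1 = 3*1 + 0 = 3.
  i=2: a_2=1, p_2 = 1*4 + 1 = 5, q_2 = 1*3 + 1 = 4.
  i=3: a_3=1, p_3 = 1*5 + 4 = 9, q_3 = 1*4 + 3 = 7.
  i=4: a_4=9, p_4 = 9*9 + 5 = 86, q_4 = 9*7 + 4 = 67.
q_4 = 67 > 19, so the last convergent with denominator <= 19 is p_3/q_3 = 9/7.
The closest fraction with denominator <= 19 is either p_3/q_3 or the intermediate fraction (k*p_3 + p_2)/(k*q_3 + q_2) with the largest k >= 1 whose denominator stays <= 19; these approach x as k grows, and every other convergent or intermediate fraction in range is farther away.
Largest k: floor((19 - q_2)/q_3) = floor((19 - 4)/7) = 2.
That gives (2*9 + 5)/(2*7 + 4) = 23/18.
Compare the errors: |x - 9/7| = |86*7 - 9*67|/(67*7) = 1/469, and |x - 23/18| = |86*18 - 23*67|/(67*18) = 7/1206.
Cross-multiplying, 1*1206 = 1206 < 3283 = 7*469, so 1/469 is smaller: the convergent 9/7 is closer to x than 23/18.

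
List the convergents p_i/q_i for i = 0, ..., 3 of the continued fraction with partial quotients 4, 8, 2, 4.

4/1, 33/8, 70/17, 313/76

Using the convergent recurrence p_i = a_i*p_{i-1} + p_{i-2}, q_i = a_i*q_{i-1} + q_{i-2} with p_{-2}=0, p_{-1}=1, q_{-2}=1, q_{-1}=0:
  i=0: a_0=4, p_0 = 4*1 + 0 = 4, q_0 = 4*0 + 1 = 1.
  i=1: a_1=8, p_1 = 8*4 + 1 = 33, q_1 = 8*1 + 0 = 8.
  i=2: a_2=2, p_2 = 2*33 + 4 = 70, q_2 = 2*8 + 1 = 17.
  i=3: a_3=4, p_3 = 4*70 + 33 = 313, q_3 = 4*17 + 8 = 76.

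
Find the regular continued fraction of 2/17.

Run the Euclidean algorithm on 2 and 17; the successive quotients are the partial quotients a_0, a_1, ... (each step inverts the fractional part left over by the previous one):
  2 = 0*17 + 2, so a_0 = 0.
  17 = 8*2 + 1, so a_1 = 8.
  2 = 2*1 + 0, so a_2 = 2.
The remainder reaches 0 after 3 divisions, so the expansion has 3 partial quotients, read off in order.

[0; 8, 2]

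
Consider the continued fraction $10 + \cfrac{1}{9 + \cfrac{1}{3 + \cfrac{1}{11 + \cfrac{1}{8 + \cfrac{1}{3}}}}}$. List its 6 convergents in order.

10/1, 91/9, 283/28, 3204/317, 25915/2564, 80949/8009

Using the convergent recurrence p_i = a_i*p_{i-1} + p_{i-2}, q_i = a_i*q_{i-1} + q_{i-2} with p_{-2}=0, p_{-1}=1, q_{-2}=1, q_{-1}=0:
  i=0: a_0=10, p_0 = 10*1 + 0 = 10, q_0 = 10*0 + 1 = 1.
  i=1: a_1=9, p_1 = 9*10 + 1 = 91, q_1 = 9*1 + 0 = 9.
  i=2: a_2=3, p_2 = 3*91 + 10 = 283, q_2 = 3*9 + 1 = 28.
  i=3: a_3=11, p_3 = 11*283 + 91 = 3204, q_3 = 11*28 + 9 = 317.
  i=4: a_4=8, p_4 = 8*3204 + 283 = 25915, q_4 = 8*317 + 28 = 2564.
  i=5: a_5=3, p_5 = 3*25915 + 3204 = 80949, q_5 = 3*2564 + 317 = 8009.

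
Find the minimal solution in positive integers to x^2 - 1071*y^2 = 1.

(x, y) = (28799, 880)

First expand sqrt(1071) as a continued fraction. With x_i = (sqrt(1071) + m_i)/d_i and (m_0, d_0) = (0, 1): a_0 = floor(sqrt(1071)) = 32, since 32^2 = 1024 <= 1071 < 1089 = 33^2.
Iterate m_{i+1} = d_i*a_i - m_i, d_{i+1} = (1071 - m_{i+1}^2)/d_i, a_{i+1} = floor((a_0 + m_{i+1})/d_{i+1}):
  m_1 = 1*32 - 0 = 32, d_1 = (1071 - 32^2)/1 = 47/1 = 47, a_1 = floor((32 + 32)/47) = 1.
  m_2 = 47*1 - 32 = 15, d_2 = (1071 - 15^2)/47 = 846/47 = 18, a_2 = floor((32 + 15)/18) = 2.
  m_3 = 18*2 - 15 = 21, d_3 = (1071 - 21^2)/18 = 630/18 = 35, a_3 = floor((32 + 21)/35) = 1.
  m_4 = 35*1 - 21 = 14, d_4 = (1071 - 14^2)/35 = 875/35 = 25, a_4 = floor((32 + 14)/25) = 1.
  m_5 = 25*1 - 14 = 11, d_5 = (1071 - 11^2)/25 = 950/25 = 38, a_5 = floor((32 + 11)/38) = 1.
  m_6 = 38*1 - 11 = 27, d_6 = (1071 - 27^2)/38 = 342/38 = 9, a_6 = floor((32 + 27)/9) = 6.
  m_7 = 9*6 - 27 = 27, d_7 = (1071 - 27^2)/9 = 342/9 = 38, a_7 = floor((32 + 27)/38) = 1.
  m_8 = 38*1 - 27 = 11, d_8 = (1071 - 11^2)/38 = 950/38 = 25, a_8 = floor((32 + 11)/25) = 1.
  m_9 = 25*1 - 11 = 14, d_9 = (1071 - 14^2)/25 = 875/25 = 35, a_9 = floor((32 + 14)/35) = 1.
  m_10 = 35*1 - 14 = 21, d_10 = (1071 - 21^2)/35 = 630/35 = 18, a_10 = floor((32 + 21)/18) = 2.
  m_11 = 18*2 - 21 = 15, d_11 = (1071 - 15^2)/18 = 846/18 = 47, a_11 = floor((32 + 15)/47) = 1.
  m_12 = 47*1 - 15 = 32, d_12 = (1071 - 32^2)/47 = 47/47 = 1, a_12 = floor((32 + 32)/1) = 64.
  m_13 = 1*64 - 32 = 32, d_13 = (1071 - 32^2)/1 = 47/1 = 47: (m_13, d_13) = (m_1, d_1) = (32, 47), so from here the quotients repeat a_1, ..., a_12; the period length is 12.
So sqrt(1071) = [32; (1, 2, 1, 1, 1, 6, 1, 1, 1, 2, 1, 64)] with period length k = 12.
k is even, so the fundamental solution of x^2 - 1071y^2 = 1 is (p_{k-1}, q_{k-1}) = (p_11, q_11); compute convergents through index 11.
Convergents (p_i = a_i*p_{i-1} + p_{i-2}, q_i = a_i*q_{i-1} + q_{i-2} with p_{-2}=0, p_{-1}=1, q_{-2}=1, q_{-1}=0):
  i=0: a_0=32, p_0 = 32*1 + 0 = 32, q_0 = 32*0 + 1 = 1.
  i=1: a_1=1, p_1 = 1*32 + 1 = 33, q_1 = 1*1 + 0 = 1.
  i=2: a_2=2, p_2 = 2*33 + 32 = 98, q_2 = 2*1 + 1 = 3.
  i=3: a_3=1, p_3 = 1*98 + 33 = 131, q_3 = 1*3 + 1 = 4.
  i=4: a_4=1, p_4 = 1*131 + 98 = 229, q_4 = 1*4 + 3 = 7.
  i=5: a_5=1, p_5 = 1*229 + 131 = 360, q_5 = 1*7 + 4 = 11.
  i=6: a_6=6, p_6 = 6*360 + 229 = 2389, q_6 = 6*11 + 7 = 73.
  i=7: a_7=1, p_7 = 1*2389 + 360 = 2749, q_7 = 1*73 + 11 = 84.
  i=8: a_8=1, p_8 = 1*2749 + 2389 = 5138, q_8 = 1*84 + 73 = 157.
  i=9: a_9=1, p_9 = 1*5138 + 2749 = 7887, q_9 = 1*157 + 84 = 241.
  i=10: a_10=2, p_10 = 2*7887 + 5138 = 20912, q_10 = 2*241 + 157 = 639.
  i=11: a_11=1, p_11 = 1*20912 + 7887 = 28799, q_11 = 1*639 + 241 = 880.
Check: 28799^2 - 1071*880^2 = 829382401 - 829382400 = 1, so (x, y) = (28799, 880) solves the equation, and by the theorem it is the least positive solution.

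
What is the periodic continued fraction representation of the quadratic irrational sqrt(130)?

Write x_i = (sqrt(130) + m_i)/d_i with (m_0, d_0) = (0, 1). a_0 = floor(sqrt(130)) = 11, since 11^2 = 121 <= 130 < 144 = 12^2.
Iterate m_{i+1} = d_i*a_i - m_i, d_{i+1} = (130 - m_{i+1}^2)/d_i, a_{i+1} = floor((a_0 + m_{i+1})/d_{i+1}):
  m_1 = 1*11 - 0 = 11, d_1 = (130 - 11^2)/1 = 9/1 = 9, a_1 = floor((11 + 11)/9) = 2.
  m_2 = 9*2 - 11 = 7, d_2 = (130 - 7^2)/9 = 81/9 = 9, a_2 = floor((11 + 7)/9) = 2.
  m_3 = 9*2 - 7 = 11, d_3 = (130 - 11^2)/9 = 9/9 = 1, a_3 = floor((11 + 11)/1) = 22.
  m_4 = 1*22 - 11 = 11, d_4 = (130 - 11^2)/1 = 9/1 = 9: (m_4, d_4) = (m_1, d_1) = (11, 9), so from here the quotients repeat a_1, ..., a_3; the period length is 3.
Hence the expansion of sqrt(130) is a_0 = 11 followed by the repeating block 2, 2, 22 (period 3).

[11; (2, 2, 22)]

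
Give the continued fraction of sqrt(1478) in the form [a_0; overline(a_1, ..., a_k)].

Write x_i = (sqrt(1478) + m_i)/d_i with (m_0, d_0) = (0, 1). a_0 = floor(sqrt(1478)) = 38, since 38^2 = 1444 <= 1478 < 1521 = 39^2.
Iterate m_{i+1} = d_i*a_i - m_i, d_{i+1} = (1478 - m_{i+1}^2)/d_i, a_{i+1} = floor((a_0 + m_{i+1})/d_{i+1}):
  m_1 = 1*38 - 0 = 38, d_1 = (1478 - 38^2)/1 = 34/1 = 34, a_1 = floor((38 + 38)/34) = 2.
  m_2 = 34*2 - 38 = 30, d_2 = (1478 - 30^2)/34 = 578/34 = 17, a_2 = floor((38 + 30)/17) = 4.
  m_3 = 17*4 - 30 = 38, d_3 = (1478 - 38^2)/17 = 34/17 = 2, a_3 = floor((38 + 38)/2) = 38.
  m_4 = 2*38 - 38 = 38, d_4 = (1478 - 38^2)/2 = 34/2 = 17, a_4 = floor((38 + 38)/17) = 4.
  m_5 = 17*4 - 38 = 30, d_5 = (1478 - 30^2)/17 = 578/17 = 34, a_5 = floor((38 + 30)/34) = 2.
  m_6 = 34*2 - 30 = 38, d_6 = (1478 - 38^2)/34 = 34/34 = 1, a_6 = floor((38 + 38)/1) = 76.
  m_7 = 1*76 - 38 = 38, d_7 = (1478 - 38^2)/1 = 34/1 = 34: (m_7, d_7) = (m_1, d_1) = (38, 34), so from here the quotients repeat a_1, ..., a_6; the period length is 6.
Hence the expansion of sqrt(1478) is a_0 = 38 followed by the repeating block 2, 4, 38, 4, 2, 76 (period 6).

[38; overline(2, 4, 38, 4, 2, 76)]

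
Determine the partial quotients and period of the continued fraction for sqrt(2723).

[52; (5, 2, 14, 2, 5, 104)]

Write x_i = (sqrt(2723) + m_i)/d_i with (m_0, d_0) = (0, 1). a_0 = floor(sqrt(2723)) = 52, since 52^2 = 2704 <= 2723 < 2809 = 53^2.
Iterate m_{i+1} = d_i*a_i - m_i, d_{i+1} = (2723 - m_{i+1}^2)/d_i, a_{i+1} = floor((a_0 + m_{i+1})/d_{i+1}):
  m_1 = 1*52 - 0 = 52, d_1 = (2723 - 52^2)/1 = 19/1 = 19, a_1 = floor((52 + 52)/19) = 5.
  m_2 = 19*5 - 52 = 43, d_2 = (2723 - 43^2)/19 = 874/19 = 46, a_2 = floor((52 + 43)/46) = 2.
  m_3 = 46*2 - 43 = 49, d_3 = (2723 - 49^2)/46 = 322/46 = 7, a_3 = floor((52 + 49)/7) = 14.
  m_4 = 7*14 - 49 = 49, d_4 = (2723 - 49^2)/7 = 322/7 = 46, a_4 = floor((52 + 49)/46) = 2.
  m_5 = 46*2 - 49 = 43, d_5 = (2723 - 43^2)/46 = 874/46 = 19, a_5 = floor((52 + 43)/19) = 5.
  m_6 = 19*5 - 43 = 52, d_6 = (2723 - 52^2)/19 = 19/19 = 1, a_6 = floor((52 + 52)/1) = 104.
  m_7 = 1*104 - 52 = 52, d_7 = (2723 - 52^2)/1 = 19/1 = 19: (m_7, d_7) = (m_1, d_1) = (52, 19), so from here the quotients repeat a_1, ..., a_6; the period length is 6.
Hence the expansion of sqrt(2723) is a_0 = 52 followed by the repeating block 5, 2, 14, 2, 5, 104 (period 6).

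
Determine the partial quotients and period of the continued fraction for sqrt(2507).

Write x_i = (sqrt(2507) + m_i)/d_i with (m_0, d_0) = (0, 1). a_0 = floor(sqrt(2507)) = 50, since 50^2 = 2500 <= 2507 < 2601 = 51^2.
Iterate m_{i+1} = d_i*a_i - m_i, d_{i+1} = (2507 - m_{i+1}^2)/d_i, a_{i+1} = floor((a_0 + m_{i+1})/d_{i+1}):
  m_1 = 1*50 - 0 = 50, d_1 = (2507 - 50^2)/1 = 7/1 = 7, a_1 = floor((50 + 50)/7) = 14.
  m_2 = 7*14 - 50 = 48, d_2 = (2507 - 48^2)/7 = 203/7 = 29, a_2 = floor((50 + 48)/29) = 3.
  m_3 = 29*3 - 48 = 39, d_3 = (2507 - 39^2)/29 = 986/29 = 34, a_3 = floor((50 + 39)/34) = 2.
  m_4 = 34*2 - 39 = 29, d_4 = (2507 - 29^2)/34 = 1666/34 = 49, a_4 = floor((50 + 29)/49) = 1.
  m_5 = 49*1 - 29 = 20, d_5 = (2507 - 20^2)/49 = 2107/49 = 43, a_5 = floor((50 + 20)/43) = 1.
  m_6 = 43*1 - 20 = 23, d_6 = (2507 - 23^2)/43 = 1978/43 = 46, a_6 = floor((50 + 23)/46) = 1.
  m_7 = 46*1 - 23 = 23, d_7 = (2507 - 23^2)/46 = 1978/46 = 43, a_7 = floor((50 + 23)/43) = 1.
  m_8 = 43*1 - 23 = 20, d_8 = (2507 - 20^2)/43 = 2107/43 = 49, a_8 = floor((50 + 20)/49) = 1.
  m_9 = 49*1 - 20 = 29, d_9 = (2507 - 29^2)/49 = 1666/49 = 34, a_9 = floor((50 + 29)/34) = 2.
  m_10 = 34*2 - 29 = 39, d_10 = (2507 - 39^2)/34 = 986/34 = 29, a_10 = floor((50 + 39)/29) = 3.
  m_11 = 29*3 - 39 = 48, d_11 = (2507 - 48^2)/29 = 203/29 = 7, a_11 = floor((50 + 48)/7) = 14.
  m_12 = 7*14 - 48 = 50, d_12 = (2507 - 50^2)/7 = 7/7 = 1, a_12 = floor((50 + 50)/1) = 100.
  m_13 = 1*100 - 50 = 50, d_13 = (2507 - 50^2)/1 = 7/1 = 7: (m_13, d_13) = (m_1, d_1) = (50, 7), so from here the quotients repeat a_1, ..., a_12; the period length is 12.
Hence the expansion of sqrt(2507) is a_0 = 50 followed by the repeating block 14, 3, 2, 1, 1, 1, 1, 1, 2, 3, 14, 100 (period 12).

[50; (14, 3, 2, 1, 1, 1, 1, 1, 2, 3, 14, 100)]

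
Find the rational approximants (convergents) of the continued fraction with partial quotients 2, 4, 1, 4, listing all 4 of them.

2/1, 9/4, 11/5, 53/24

Using the convergent recurrence p_i = a_i*p_{i-1} + p_{i-2}, q_i = a_i*q_{i-1} + q_{i-2} with p_{-2}=0, p_{-1}=1, q_{-2}=1, q_{-1}=0:
  i=0: a_0=2, p_0 = 2*1 + 0 = 2, q_0 = 2*0 + 1 = 1.
  i=1: a_1=4, p_1 = 4*2 + 1 = 9, q_1 = 4*1 + 0 = 4.
  i=2: a_2=1, p_2 = 1*9 + 2 = 11, q_2 = 1*4 + 1 = 5.
  i=3: a_3=4, p_3 = 4*11 + 9 = 53, q_3 = 4*5 + 4 = 24.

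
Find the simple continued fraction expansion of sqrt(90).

[9; (2, 18)]

Write x_i = (sqrt(90) + m_i)/d_i with (m_0, d_0) = (0, 1). a_0 = floor(sqrt(90)) = 9, since 9^2 = 81 <= 90 < 100 = 10^2.
Iterate m_{i+1} = d_i*a_i - m_i, d_{i+1} = (90 - m_{i+1}^2)/d_i, a_{i+1} = floor((a_0 + m_{i+1})/d_{i+1}):
  m_1 = 1*9 - 0 = 9, d_1 = (90 - 9^2)/1 = 9/1 = 9, a_1 = floor((9 + 9)/9) = 2.
  m_2 = 9*2 - 9 = 9, d_2 = (90 - 9^2)/9 = 9/9 = 1, a_2 = floor((9 + 9)/1) = 18.
  m_3 = 1*18 - 9 = 9, d_3 = (90 - 9^2)/1 = 9/1 = 9: (m_3, d_3) = (m_1, d_1) = (9, 9), so from here the quotients repeat a_1, a_2; the period length is 2.
Hence the expansion of sqrt(90) is a_0 = 9 followed by the repeating block 2, 18 (period 2).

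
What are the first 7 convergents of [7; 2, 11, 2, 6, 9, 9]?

Using the convergent recurrence p_i = a_i*p_{i-1} + p_{i-2}, q_i = a_i*q_{i-1} + q_{i-2} with p_{-2}=0, p_{-1}=1, q_{-2}=1, q_{-1}=0:
  i=0: a_0=7, p_0 = 7*1 + 0 = 7, q_0 = 7*0 + 1 = 1.
  i=1: a_1=2, p_1 = 2*7 + 1 = 15, q_1 = 2*1 + 0 = 2.
  i=2: a_2=11, p_2 = 11*15 + 7 = 172, q_2 = 11*2 + 1 = 23.
  i=3: a_3=2, p_3 = 2*172 + 15 = 359, q_3 = 2*23 + 2 = 48.
  i=4: a_4=6, p_4 = 6*359 + 172 = 2326, q_4 = 6*48 + 23 = 311.
  i=5: a_5=9, p_5 = 9*2326 + 359 = 21293, q_5 = 9*311 + 48 = 2847.
  i=6: a_6=9, p_6 = 9*21293 + 2326 = 193963, q_6 = 9*2847 + 311 = 25934.

7/1, 15/2, 172/23, 359/48, 2326/311, 21293/2847, 193963/25934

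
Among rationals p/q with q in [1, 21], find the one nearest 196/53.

37/10

Expand x = 196/53 as a continued fraction with the Euclidean algorithm:
  196 = 3*53 + 37, so a_0 = 3.
  53 = 1*37 + 16, so a_1 = 1.
  37 = 2*16 + 5, so a_2 = 2.
  16 = 3*5 + 1, so a_3 = 3.
  5 = 5*1 + 0, so a_4 = 5.
so x = [3; 1, 2, 3, 5].
Convergents (p_i = a_i*p_{i-1} + p_{i-2}, q_i = a_i*q_{i-1} + q_{i-2} with p_{-2}=0, p_{-1}=1, q_{-2}=1, q_{-1}=0), until the denominator exceeds 21:
  i=0: a_0=3, p_0 = 3*1 + 0 = 3, q_0 = 3*0 + 1 = 1.
  i=1: a_1=1, p_1 = 1*3 + 1 = 4, q_1 = 1*1 + 0 = 1.
  i=2: a_2=2, p_2 = 2*4 + 3 = 11, q_2 = 2*1 + 1 = 3.
  i=3: a_3=3, p_3 = 3*11 + 4 = 37, q_3 = 3*3 + 1 = 10.
  i=4: a_4=5, p_4 = 5*37 + 11 = 196, q_4 = 5*10 + 3 = 53.
q_4 = 53 > 21, so the last convergent with denominator <= 21 is p_3/q_3 = 37/10.
The closest fraction with denominator <= 21 is either p_3/q_3 or the intermediate fraction (k*p_3 + p_2)/(k*q_3 + q_2) with the largest k >= 1 whose denominator stays <= 21; these approach x as k grows, and every other convergent or intermediate fraction in range is farther away.
Largest k: floor((21 - q_2)/q_3) = floor((21 - 3)/10) = 1.
That gives (1*37 + 11)/(1*10 + 3) = 48/13.
Compare the errors: |x - 37/10| = |196*10 - 37*53|/(53*10) = 1/530, and |x - 48/13| = |196*13 - 48*53|/(53*13) = 4/689.
Cross-multiplying, 1*689 = 689 < 2120 = 4*530, so 1/530 is smaller: the convergent 37/10 is closer to x than 48/13.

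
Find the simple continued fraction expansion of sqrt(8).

[2; (1, 4)]

Write x_i = (sqrt(8) + m_i)/d_i with (m_0, d_0) = (0, 1). a_0 = floor(sqrt(8)) = 2, since 2^2 = 4 <= 8 < 9 = 3^2.
Iterate m_{i+1} = d_i*a_i - m_i, d_{i+1} = (8 - m_{i+1}^2)/d_i, a_{i+1} = floor((a_0 + m_{i+1})/d_{i+1}):
  m_1 = 1*2 - 0 = 2, d_1 = (8 - 2^2)/1 = 4/1 = 4, a_1 = floor((2 + 2)/4) = 1.
  m_2 = 4*1 - 2 = 2, d_2 = (8 - 2^2)/4 = 4/4 = 1, a_2 = floor((2 + 2)/1) = 4.
  m_3 = 1*4 - 2 = 2, d_3 = (8 - 2^2)/1 = 4/1 = 4: (m_3, d_3) = (m_1, d_1) = (2, 4), so from here the quotients repeat a_1, a_2; the period length is 2.
Hence the expansion of sqrt(8) is a_0 = 2 followed by the repeating block 1, 4 (period 2).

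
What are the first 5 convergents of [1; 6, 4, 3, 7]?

Using the convergent recurrence p_i = a_i*p_{i-1} + p_{i-2}, q_i = a_i*q_{i-1} + q_{i-2} with p_{-2}=0, p_{-1}=1, q_{-2}=1, q_{-1}=0:
  i=0: a_0=1, p_0 = 1*1 + 0 = 1, q_0 = 1*0 + 1 = 1.
  i=1: a_1=6, p_1 = 6*1 + 1 = 7, q_1 = 6*1 + 0 = 6.
  i=2: a_2=4, p_2 = 4*7 + 1 = 29, q_2 = 4*6 + 1 = 25.
  i=3: a_3=3, p_3 = 3*29 + 7 = 94, q_3 = 3*25 + 6 = 81.
  i=4: a_4=7, p_4 = 7*94 + 29 = 687, q_4 = 7*81 + 25 = 592.

1/1, 7/6, 29/25, 94/81, 687/592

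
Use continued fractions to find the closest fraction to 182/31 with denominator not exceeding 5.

Expand x = 182/31 as a continued fraction with the Euclidean algorithm:
  182 = 5*31 + 27, so a_0 = 5.
  31 = 1*27 + 4, so a_1 = 1.
  27 = 6*4 + 3, so a_2 = 6.
  4 = 1*3 + 1, so a_3 = 1.
  3 = 3*1 + 0, so a_4 = 3.
so x = [5; 1, 6, 1, 3].
Convergents (p_i = a_i*p_{i-1} + p_{i-2}, q_i = a_i*q_{i-1} + q_{i-2} with p_{-2}=0, p_{-1}=1, q_{-2}=1, q_{-1}=0), until the denominator exceeds 5:
  i=0: a_0=5, p_0 = 5*1 + 0 = 5, q_0 = 5*0 + 1 = 1.
  i=1: a_1=1, p_1 = 1*5 + 1 = 6, q_1 = 1*1 + 0 = 1.
  i=2: a_2=6, p_2 = 6*6 + 5 = 41, q_2 = 6*1 + 1 = 7.
q_2 = 7 > 5, so the last convergent with denominator <= 5 is p_1/q_1 = 6/1.
The closest fraction with denominator <= 5 is either p_1/q_1 or the intermediate fraction (k*p_1 + p_0)/(k*q_1 + q_0) with the largest k >= 1 whose denominator stays <= 5; these approach x as k grows, and every other convergent or intermediate fraction in range is farther away.
Largest k: floor((5 - q_0)/q_1) = floor((5 - 1)/1) = 4.
That gives (4*6 + 5)/(4*1 + 1) = 29/5.
Compare the errors: |x - 6/1| = |182*1 - 6*31|/(31*1) = 4/31, and |x - 29/5| = |182*5 - 29*31|/(31*5) = 11/155.
Cross-multiplying, 11*31 = 341 < 620 = 4*155, so 11/155 is smaller: the intermediate fraction 29/5 is closer to x than 6/1.

29/5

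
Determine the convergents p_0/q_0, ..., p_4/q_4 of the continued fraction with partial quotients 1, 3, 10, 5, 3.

1/1, 4/3, 41/31, 209/158, 668/505

Using the convergent recurrence p_i = a_i*p_{i-1} + p_{i-2}, q_i = a_i*q_{i-1} + q_{i-2} with p_{-2}=0, p_{-1}=1, q_{-2}=1, q_{-1}=0:
  i=0: a_0=1, p_0 = 1*1 + 0 = 1, q_0 = 1*0 + 1 = 1.
  i=1: a_1=3, p_1 = 3*1 + 1 = 4, q_1 = 3*1 + 0 = 3.
  i=2: a_2=10, p_2 = 10*4 + 1 = 41, q_2 = 10*3 + 1 = 31.
  i=3: a_3=5, p_3 = 5*41 + 4 = 209, q_3 = 5*31 + 3 = 158.
  i=4: a_4=3, p_4 = 3*209 + 41 = 668, q_4 = 3*158 + 31 = 505.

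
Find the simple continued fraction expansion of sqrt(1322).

[36; (2, 1, 3, 1, 1, 1, 1, 3, 1, 2, 72)]

Write x_i = (sqrt(1322) + m_i)/d_i with (m_0, d_0) = (0, 1). a_0 = floor(sqrt(1322)) = 36, since 36^2 = 1296 <= 1322 < 1369 = 37^2.
Iterate m_{i+1} = d_i*a_i - m_i, d_{i+1} = (1322 - m_{i+1}^2)/d_i, a_{i+1} = floor((a_0 + m_{i+1})/d_{i+1}):
  m_1 = 1*36 - 0 = 36, d_1 = (1322 - 36^2)/1 = 26/1 = 26, a_1 = floor((36 + 36)/26) = 2.
  m_2 = 26*2 - 36 = 16, d_2 = (1322 - 16^2)/26 = 1066/26 = 41, a_2 = floor((36 + 16)/41) = 1.
  m_3 = 41*1 - 16 = 25, d_3 = (1322 - 25^2)/41 = 697/41 = 17, a_3 = floor((36 + 25)/17) = 3.
  m_4 = 17*3 - 25 = 26, d_4 = (1322 - 26^2)/17 = 646/17 = 38, a_4 = floor((36 + 26)/38) = 1.
  m_5 = 38*1 - 26 = 12, d_5 = (1322 - 12^2)/38 = 1178/38 = 31, a_5 = floor((36 + 12)/31) = 1.
  m_6 = 31*1 - 12 = 19, d_6 = (1322 - 19^2)/31 = 961/31 = 31, a_6 = floor((36 + 19)/31) = 1.
  m_7 = 31*1 - 19 = 12, d_7 = (1322 - 12^2)/31 = 1178/31 = 38, a_7 = floor((36 + 12)/38) = 1.
  m_8 = 38*1 - 12 = 26, d_8 = (1322 - 26^2)/38 = 646/38 = 17, a_8 = floor((36 + 26)/17) = 3.
  m_9 = 17*3 - 26 = 25, d_9 = (1322 - 25^2)/17 = 697/17 = 41, a_9 = floor((36 + 25)/41) = 1.
  m_10 = 41*1 - 25 = 16, d_10 = (1322 - 16^2)/41 = 1066/41 = 26, a_10 = floor((36 + 16)/26) = 2.
  m_11 = 26*2 - 16 = 36, d_11 = (1322 - 36^2)/26 = 26/26 = 1, a_11 = floor((36 + 36)/1) = 72.
  m_12 = 1*72 - 36 = 36, d_12 = (1322 - 36^2)/1 = 26/1 = 26: (m_12, d_12) = (m_1, d_1) = (36, 26), so from here the quotients repeat a_1, ..., a_11; the period length is 11.
Hence the expansion of sqrt(1322) is a_0 = 36 followed by the repeating block 2, 1, 3, 1, 1, 1, 1, 3, 1, 2, 72 (period 11).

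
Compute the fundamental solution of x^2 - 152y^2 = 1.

(x, y) = (37, 3)

First expand sqrt(152) as a continued fraction. With x_i = (sqrt(152) + m_i)/d_i and (m_0, d_0) = (0, 1): a_0 = floor(sqrt(152)) = 12, since 12^2 = 144 <= 152 < 169 = 13^2.
Iterate m_{i+1} = d_i*a_i - m_i, d_{i+1} = (152 - m_{i+1}^2)/d_i, a_{i+1} = floor((a_0 + m_{i+1})/d_{i+1}):
  m_1 = 1*12 - 0 = 12, d_1 = (152 - 12^2)/1 = 8/1 = 8, a_1 = floor((12 + 12)/8) = 3.
  m_2 = 8*3 - 12 = 12, d_2 = (152 - 12^2)/8 = 8/8 = 1, a_2 = floor((12 + 12)/1) = 24.
  m_3 = 1*24 - 12 = 12, d_3 = (152 - 12^2)/1 = 8/1 = 8: (m_3, d_3) = (m_1, d_1) = (12, 8), so from here the quotients repeat a_1, a_2; the period length is 2.
So sqrt(152) = [12; (3, 24)] with period length k = 2.
k is even, so the fundamental solution of x^2 - 152y^2 = 1 is (p_{k-1}, q_{k-1}) = (p_1, q_1); compute convergents through index 1.
Convergents (p_i = a_i*p_{i-1} + p_{i-2}, q_i = a_i*q_{i-1} + q_{i-2} with p_{-2}=0, p_{-1}=1, q_{-2}=1, q_{-1}=0):
  i=0: a_0=12, p_0 = 12*1 + 0 = 12, q_0 = 12*0 + 1 = 1.
  i=1: a_1=3, p_1 = 3*12 + 1 = 37, q_1 = 3*1 + 0 = 3.
Check: 37^2 - 152*3^2 = 1369 - 1368 = 1, so (x, y) = (37, 3) solves the equation, and by the theorem it is the least positive solution.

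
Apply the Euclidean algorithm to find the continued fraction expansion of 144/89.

[1; 1, 1, 1, 1, 1, 1, 1, 1, 2]

Run the Euclidean algorithm on 144 and 89; the successive quotients are the partial quotients a_0, a_1, ... (each step inverts the fractional part left over by the previous one):
  144 = 1*89 + 55, so a_0 = 1.
  89 = 1*55 + 34, so a_1 = 1.
  55 = 1*34 + 21, so a_2 = 1.
  34 = 1*21 + 13, so a_3 = 1.
  21 = 1*13 + 8, so a_4 = 1.
  13 = 1*8 + 5, so a_5 = 1.
  8 = 1*5 + 3, so a_6 = 1.
  5 = 1*3 + 2, so a_7 = 1.
  3 = 1*2 + 1, so a_8 = 1.
  2 = 2*1 + 0, so a_9 = 2.
The remainder reaches 0 after 10 divisions, so the expansion has 10 partial quotients, read off in order.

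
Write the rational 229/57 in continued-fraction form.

[4; 57]

Run the Euclidean algorithm on 229 and 57; the successive quotients are the partial quotients a_0, a_1, ... (each step inverts the fractional part left over by the previous one):
  229 = 4*57 + 1, so a_0 = 4.
  57 = 57*1 + 0, so a_1 = 57.
The remainder reaches 0 after 2 divisions, so the expansion has 2 partial quotients, read off in order.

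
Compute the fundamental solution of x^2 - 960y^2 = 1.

First expand sqrt(960) as a continued fraction. With x_i = (sqrt(960) + m_i)/d_i and (m_0, d_0) = (0, 1): a_0 = floor(sqrt(960)) = 30, since 30^2 = 900 <= 960 < 961 = 31^2.
Iterate m_{i+1} = d_i*a_i - m_i, d_{i+1} = (960 - m_{i+1}^2)/d_i, a_{i+1} = floor((a_0 + m_{i+1})/d_{i+1}):
  m_1 = 1*30 - 0 = 30, d_1 = (960 - 30^2)/1 = 60/1 = 60, a_1 = floor((30 + 30)/60) = 1.
  m_2 = 60*1 - 30 = 30, d_2 = (960 - 30^2)/60 = 60/60 = 1, a_2 = floor((30 + 30)/1) = 60.
  m_3 = 1*60 - 30 = 30, d_3 = (960 - 30^2)/1 = 60/1 = 60: (m_3, d_3) = (m_1, d_1) = (30, 60), so from here the quotients repeat a_1, a_2; the period length is 2.
So sqrt(960) = [30; (1, 60)] with period length k = 2.
k is even, so the fundamental solution of x^2 - 960y^2 = 1 is (p_{k-1}, q_{k-1}) = (p_1, q_1); compute convergents through index 1.
Convergents (p_i = a_i*p_{i-1} + p_{i-2}, q_i = a_i*q_{i-1} + q_{i-2} with p_{-2}=0, p_{-1}=1, q_{-2}=1, q_{-1}=0):
  i=0: a_0=30, p_0 = 30*1 + 0 = 30, q_0 = 30*0 + 1 = 1.
  i=1: a_1=1, p_1 = 1*30 + 1 = 31, q_1 = 1*1 + 0 = 1.
Check: 31^2 - 960*1^2 = 961 - 960 = 1, so (x, y) = (31, 1) solves the equation, and by the theorem it is the least positive solution.

(x, y) = (31, 1)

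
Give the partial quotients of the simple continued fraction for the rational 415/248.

Run the Euclidean algorithm on 415 and 248; the successive quotients are the partial quotients a_0, a_1, ... (each step inverts the fractional part left over by the previous one):
  415 = 1*248 + 167, so a_0 = 1.
  248 = 1*167 + 81, so a_1 = 1.
  167 = 2*81 + 5, so a_2 = 2.
  81 = 16*5 + 1, so a_3 = 16.
  5 = 5*1 + 0, so a_4 = 5.
The remainder reaches 0 after 5 divisions, so the expansion has 5 partial quotients, read off in order.

[1; 1, 2, 16, 5]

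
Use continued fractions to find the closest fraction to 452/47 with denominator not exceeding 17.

125/13

Expand x = 452/47 as a continued fraction with the Euclidean algorithm:
  452 = 9*47 + 29, so a_0 = 9.
  47 = 1*29 + 18, so a_1 = 1.
  29 = 1*18 + 11, so a_2 = 1.
  18 = 1*11 + 7, so a_3 = 1.
  11 = 1*7 + 4, so a_4 = 1.
  7 = 1*4 + 3, so a_5 = 1.
  4 = 1*3 + 1, so a_6 = 1.
  3 = 3*1 + 0, so a_7 = 3.
so x = [9; 1, 1, 1, 1, 1, 1, 3].
Convergents (p_i = a_i*p_{i-1} + p_{i-2}, q_i = a_i*q_{i-1} + q_{i-2} with p_{-2}=0, p_{-1}=1, q_{-2}=1, q_{-1}=0), until the denominator exceeds 17:
  i=0: a_0=9, p_0 = 9*1 + 0 = 9, q_0 = 9*0 + 1 = 1.
  i=1: a_1=1, p_1 = 1*9 + 1 = 10, q_1 = 1*1 + 0 = 1.
  i=2: a_2=1, p_2 = 1*10 + 9 = 19, q_2 = 1*1 + 1 = 2.
  i=3: a_3=1, p_3 = 1*19 + 10 = 29, q_3 = 1*2 + 1 = 3.
  i=4: a_4=1, p_4 = 1*29 + 19 = 48, q_4 = 1*3 + 2 = 5.
  i=5: a_5=1, p_5 = 1*48 + 29 = 77, q_5 = 1*5 + 3 = 8.
  i=6: a_6=1, p_6 = 1*77 + 48 = 125, q_6 = 1*8 + 5 = 13.
  i=7: a_7=3, p_7 = 3*125 + 77 = 452, q_7 = 3*13 + 8 = 47.
q_7 = 47 > 17, so the last convergent with denominator <= 17 is p_6/q_6 = 125/13.
The closest fraction with denominator <= 17 is either p_6/q_6 or the intermediate fraction (k*p_6 + p_5)/(k*q_6 + q_5) with the largest k >= 1 whose denominator stays <= 17; these approach x as k grows, and every other convergent or intermediate fraction in range is farther away.
Largest k: floor((17 - q_5)/q_6) = floor((17 - 8)/13) = 0.
Since k = 0, no intermediate fraction beyond p_6/q_6 has denominator <= 17, so the convergent 125/13 is the closest (its error is |452*13 - 125*47|/(47*13) = 1/611).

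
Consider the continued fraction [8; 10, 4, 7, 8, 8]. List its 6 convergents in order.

8/1, 81/10, 332/41, 2405/297, 19572/2417, 158981/19633

Using the convergent recurrence p_i = a_i*p_{i-1} + p_{i-2}, q_i = a_i*q_{i-1} + q_{i-2} with p_{-2}=0, p_{-1}=1, q_{-2}=1, q_{-1}=0:
  i=0: a_0=8, p_0 = 8*1 + 0 = 8, q_0 = 8*0 + 1 = 1.
  i=1: a_1=10, p_1 = 10*8 + 1 = 81, q_1 = 10*1 + 0 = 10.
  i=2: a_2=4, p_2 = 4*81 + 8 = 332, q_2 = 4*10 + 1 = 41.
  i=3: a_3=7, p_3 = 7*332 + 81 = 2405, q_3 = 7*41 + 10 = 297.
  i=4: a_4=8, p_4 = 8*2405 + 332 = 19572, q_4 = 8*297 + 41 = 2417.
  i=5: a_5=8, p_5 = 8*19572 + 2405 = 158981, q_5 = 8*2417 + 297 = 19633.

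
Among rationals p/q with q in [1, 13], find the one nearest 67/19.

46/13

Expand x = 67/19 as a continued fraction with the Euclidean algorithm:
  67 = 3*19 + 10, so a_0 = 3.
  19 = 1*10 + 9, so a_1 = 1.
  10 = 1*9 + 1, so a_2 = 1.
  9 = 9*1 + 0, so a_3 = 9.
so x = [3; 1, 1, 9].
Convergents (p_i = a_i*p_{i-1} + p_{i-2}, q_i = a_i*q_{i-1} + q_{i-2} with p_{-2}=0, p_{-1}=1, q_{-2}=1, q_{-1}=0), until the denominator exceeds 13:
  i=0: a_0=3, p_0 = 3*1 + 0 = 3, q_0 = 3*0 + 1 = 1.
  i=1: a_1=1, p_1 = 1*3 + 1 = 4, q_1 = 1*1 + 0 = 1.
  i=2: a_2=1, p_2 = 1*4 + 3 = 7, q_2 = 1*1 + 1 = 2.
  i=3: a_3=9, p_3 = 9*7 + 4 = 67, q_3 = 9*2 + 1 = 19.
q_3 = 19 > 13, so the last convergent with denominator <= 13 is p_2/q_2 = 7/2.
The closest fraction with denominator <= 13 is either p_2/q_2 or the intermediate fraction (k*p_2 + p_1)/(k*q_2 + q_1) with the largest k >= 1 whose denominator stays <= 13; these approach x as k grows, and every other convergent or intermediate fraction in range is farther away.
Largest k: floor((13 - q_1)/q_2) = floor((13 - 1)/2) = 6.
That gives (6*7 + 4)/(6*2 + 1) = 46/13.
Compare the errors: |x - 7/2| = |67*2 - 7*19|/(19*2) = 1/38, and |x - 46/13| = |67*13 - 46*19|/(19*13) = 3/247.
Cross-multiplying, 3*38 = 114 < 247 = 1*247, so 3/247 is smaller: the intermediate fraction 46/13 is closer to x than 7/2.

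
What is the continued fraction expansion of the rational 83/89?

[0; 1, 13, 1, 5]

Run the Euclidean algorithm on 83 and 89; the successive quotients are the partial quotients a_0, a_1, ... (each step inverts the fractional part left over by the previous one):
  83 = 0*89 + 83, so a_0 = 0.
  89 = 1*83 + 6, so a_1 = 1.
  83 = 13*6 + 5, so a_2 = 13.
  6 = 1*5 + 1, so a_3 = 1.
  5 = 5*1 + 0, so a_4 = 5.
The remainder reaches 0 after 5 divisions, so the expansion has 5 partial quotients, read off in order.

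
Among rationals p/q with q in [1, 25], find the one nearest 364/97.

Expand x = 364/97 as a continued fraction with the Euclidean algorithm:
  364 = 3*97 + 73, so a_0 = 3.
  97 = 1*73 + 24, so a_1 = 1.
  73 = 3*24 + 1, so a_2 = 3.
  24 = 24*1 + 0, so a_3 = 24.
so x = [3; 1, 3, 24].
Convergents (p_i = a_i*p_{i-1} + p_{i-2}, q_i = a_i*q_{i-1} + q_{i-2} with p_{-2}=0, p_{-1}=1, q_{-2}=1, q_{-1}=0), until the denominator exceeds 25:
  i=0: a_0=3, p_0 = 3*1 + 0 = 3, q_0 = 3*0 + 1 = 1.
  i=1: a_1=1, p_1 = 1*3 + 1 = 4, q_1 = 1*1 + 0 = 1.
  i=2: a_2=3, p_2 = 3*4 + 3 = 15, q_2 = 3*1 + 1 = 4.
  i=3: a_3=24, p_3 = 24*15 + 4 = 364, q_3 = 24*4 + 1 = 97.
q_3 = 97 > 25, so the last convergent with denominator <= 25 is p_2/q_2 = 15/4.
The closest fraction with denominator <= 25 is either p_2/q_2 or the intermediate fraction (k*p_2 + p_1)/(k*q_2 + q_1) with the largest k >= 1 whose denominator stays <= 25; these approach x as k grows, and every other convergent or intermediate fraction in range is farther away.
Largest k: floor((25 - q_1)/q_2) = floor((25 - 1)/4) = 6.
That gives (6*15 + 4)/(6*4 + 1) = 94/25.
Compare the errors: |x - 15/4| = |364*4 - 15*97|/(97*4) = 1/388, and |x - 94/25| = |364*25 - 94*97|/(97*25) = 18/2425.
Cross-multiplying, 1*2425 = 2425 < 6984 = 18*388, so 1/388 is smaller: the convergent 15/4 is closer to x than 94/25.

15/4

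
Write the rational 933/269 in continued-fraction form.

[3; 2, 7, 2, 2, 3]

Run the Euclidean algorithm on 933 and 269; the successive quotients are the partial quotients a_0, a_1, ... (each step inverts the fractional part left over by the previous one):
  933 = 3*269 + 126, so a_0 = 3.
  269 = 2*126 + 17, so a_1 = 2.
  126 = 7*17 + 7, so a_2 = 7.
  17 = 2*7 + 3, so a_3 = 2.
  7 = 2*3 + 1, so a_4 = 2.
  3 = 3*1 + 0, so a_5 = 3.
The remainder reaches 0 after 6 divisions, so the expansion has 6 partial quotients, read off in order.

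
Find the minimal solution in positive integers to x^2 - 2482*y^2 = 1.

First expand sqrt(2482) as a continued fraction. With x_i = (sqrt(2482) + m_i)/d_i and (m_0, d_0) = (0, 1): a_0 = floor(sqrt(2482)) = 49, since 49^2 = 2401 <= 2482 < 2500 = 50^2.
Iterate m_{i+1} = d_i*a_i - m_i, d_{i+1} = (2482 - m_{i+1}^2)/d_i, a_{i+1} = floor((a_0 + m_{i+1})/d_{i+1}):
  m_1 = 1*49 - 0 = 49, d_1 = (2482 - 49^2)/1 = 81/1 = 81, a_1 = floor((49 + 49)/81) = 1.
  m_2 = 81*1 - 49 = 32, d_2 = (2482 - 32^2)/81 = 1458/81 = 18, a_2 = floor((49 + 32)/18) = 4.
  m_3 = 18*4 - 32 = 40, d_3 = (2482 - 40^2)/18 = 882/18 = 49, a_3 = floor((49 + 40)/49) = 1.
  m_4 = 49*1 - 40 = 9, d_4 = (2482 - 9^2)/49 = 2401/49 = 49, a_4 = floor((49 + 9)/49) = 1.
  m_5 = 49*1 - 9 = 40, d_5 = (2482 - 40^2)/49 = 882/49 = 18, a_5 = floor((49 + 40)/18) = 4.
  m_6 = 18*4 - 40 = 32, d_6 = (2482 - 32^2)/18 = 1458/18 = 81, a_6 = floor((49 + 32)/81) = 1.
  m_7 = 81*1 - 32 = 49, d_7 = (2482 - 49^2)/81 = 81/81 = 1, a_7 = floor((49 + 49)/1) = 98.
  m_8 = 1*98 - 49 = 49, d_8 = (2482 - 49^2)/1 = 81/1 = 81: (m_8, d_8) = (m_1, d_1) = (49, 81), so from here the quotients repeat a_1, ..., a_7; the period length is 7.
So sqrt(2482) = [49; (1, 4, 1, 1, 4, 1, 98)] with period length k = 7.
k is odd, so (p_{k-1}, q_{k-1}) only solves x^2 - 2482y^2 = -1 and the fundamental solution of x^2 - 2482y^2 = 1 is (p_{2k-1}, q_{2k-1}) = (p_13, q_13); compute convergents through index 13, running through the period twice.
Convergents (p_i = a_i*p_{i-1} + p_{i-2}, q_i = a_i*q_{i-1} + q_{i-2} with p_{-2}=0, p_{-1}=1, q_{-2}=1, q_{-1}=0):
  i=0: a_0=49, p_0 = 49*1 + 0 = 49, q_0 = 49*0 + 1 = 1.
  i=1: a_1=1, p_1 = 1*49 + 1 = 50, q_1 = 1*1 + 0 = 1.
  i=2: a_2=4, p_2 = 4*50 + 49 = 249, q_2 = 4*1 + 1 = 5.
  i=3: a_3=1, p_3 = 1*249 + 50 = 299, q_3 = 1*5 + 1 = 6.
  i=4: a_4=1, p_4 = 1*299 + 249 = 548, q_4 = 1*6 + 5 = 11.
  i=5: a_5=4, p_5 = 4*548 + 299 = 2491, q_5 = 4*11 + 6 = 50.
  i=6: a_6=1, p_6 = 1*2491 + 548 = 3039, q_6 = 1*50 + 11 = 61.
  i=7: a_7=98, p_7 = 98*3039 + 2491 = 300313, q_7 = 98*61 + 50 = 6028.
  i=8: a_8=1, p_8 = 1*300313 + 3039 = 303352, q_8 = 1*6028 + 61 = 6089.
  i=9: a_9=4, p_9 = 4*303352 + 300313 = 1513721, q_9 = 4*6089 + 6028 = 30384.
  i=10: a_10=1, p_10 = 1*1513721 + 303352 = 1817073, q_10 = 1*30384 + 6089 = 36473.
  i=11: a_11=1, p_11 = 1*1817073 + 1513721 = 3330794, q_11 = 1*36473 + 30384 = 66857.
  i=12: a_12=4, p_12 = 4*3330794 + 1817073 = 15140249, q_12 = 4*66857 + 36473 = 303901.
  i=13: a_13=1, p_13 = 1*15140249 + 3330794 = 18471043, q_13 = 1*303901 + 66857 = 370758.
Indeed p_6^2 - 2482*q_6^2 = 9235521 - 9235522 = -1, not +1.
Check: 18471043^2 - 2482*370758^2 = 341179429507849 - 341179429507848 = 1, so (x, y) = (18471043, 370758) solves the equation, and by the theorem it is the least positive solution.

(x, y) = (18471043, 370758)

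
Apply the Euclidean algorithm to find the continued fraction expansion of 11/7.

Run the Euclidean algorithm on 11 and 7; the successive quotients are the partial quotients a_0, a_1, ... (each step inverts the fractional part left over by the previous one):
  11 = 1*7 + 4, so a_0 = 1.
  7 = 1*4 + 3, so a_1 = 1.
  4 = 1*3 + 1, so a_2 = 1.
  3 = 3*1 + 0, so a_3 = 3.
The remainder reaches 0 after 4 divisions, so the expansion has 4 partial quotients, read off in order.

[1; 1, 1, 3]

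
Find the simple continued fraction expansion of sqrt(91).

[9; (1, 1, 5, 1, 5, 1, 1, 18)]

Write x_i = (sqrt(91) + m_i)/d_i with (m_0, d_0) = (0, 1). a_0 = floor(sqrt(91)) = 9, since 9^2 = 81 <= 91 < 100 = 10^2.
Iterate m_{i+1} = d_i*a_i - m_i, d_{i+1} = (91 - m_{i+1}^2)/d_i, a_{i+1} = floor((a_0 + m_{i+1})/d_{i+1}):
  m_1 = 1*9 - 0 = 9, d_1 = (91 - 9^2)/1 = 10/1 = 10, a_1 = floor((9 + 9)/10) = 1.
  m_2 = 10*1 - 9 = 1, d_2 = (91 - 1^2)/10 = 90/10 = 9, a_2 = floor((9 + 1)/9) = 1.
  m_3 = 9*1 - 1 = 8, d_3 = (91 - 8^2)/9 = 27/9 = 3, a_3 = floor((9 + 8)/3) = 5.
  m_4 = 3*5 - 8 = 7, d_4 = (91 - 7^2)/3 = 42/3 = 14, a_4 = floor((9 + 7)/14) = 1.
  m_5 = 14*1 - 7 = 7, d_5 = (91 - 7^2)/14 = 42/14 = 3, a_5 = floor((9 + 7)/3) = 5.
  m_6 = 3*5 - 7 = 8, d_6 = (91 - 8^2)/3 = 27/3 = 9, a_6 = floor((9 + 8)/9) = 1.
  m_7 = 9*1 - 8 = 1, d_7 = (91 - 1^2)/9 = 90/9 = 10, a_7 = floor((9 + 1)/10) = 1.
  m_8 = 10*1 - 1 = 9, d_8 = (91 - 9^2)/10 = 10/10 = 1, a_8 = floor((9 + 9)/1) = 18.
  m_9 = 1*18 - 9 = 9, d_9 = (91 - 9^2)/1 = 10/1 = 10: (m_9, d_9) = (m_1, d_1) = (9, 10), so from here the quotients repeat a_1, ..., a_8; the period length is 8.
Hence the expansion of sqrt(91) is a_0 = 9 followed by the repeating block 1, 1, 5, 1, 5, 1, 1, 18 (period 8).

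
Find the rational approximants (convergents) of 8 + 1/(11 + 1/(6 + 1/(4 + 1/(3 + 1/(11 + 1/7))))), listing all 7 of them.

8/1, 89/11, 542/67, 2257/279, 7313/904, 82700/10223, 586213/72465

Using the convergent recurrence p_i = a_i*p_{i-1} + p_{i-2}, q_i = a_i*q_{i-1} + q_{i-2} with p_{-2}=0, p_{-1}=1, q_{-2}=1, q_{-1}=0:
  i=0: a_0=8, p_0 = 8*1 + 0 = 8, q_0 = 8*0 + 1 = 1.
  i=1: a_1=11, p_1 = 11*8 + 1 = 89, q_1 = 11*1 + 0 = 11.
  i=2: a_2=6, p_2 = 6*89 + 8 = 542, q_2 = 6*11 + 1 = 67.
  i=3: a_3=4, p_3 = 4*542 + 89 = 2257, q_3 = 4*67 + 11 = 279.
  i=4: a_4=3, p_4 = 3*2257 + 542 = 7313, q_4 = 3*279 + 67 = 904.
  i=5: a_5=11, p_5 = 11*7313 + 2257 = 82700, q_5 = 11*904 + 279 = 10223.
  i=6: a_6=7, p_6 = 7*82700 + 7313 = 586213, q_6 = 7*10223 + 904 = 72465.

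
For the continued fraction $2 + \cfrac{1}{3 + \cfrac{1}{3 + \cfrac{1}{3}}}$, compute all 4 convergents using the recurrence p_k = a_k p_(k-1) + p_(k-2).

2/1, 7/3, 23/10, 76/33

Using the convergent recurrence p_i = a_i*p_{i-1} + p_{i-2}, q_i = a_i*q_{i-1} + q_{i-2} with p_{-2}=0, p_{-1}=1, q_{-2}=1, q_{-1}=0:
  i=0: a_0=2, p_0 = 2*1 + 0 = 2, q_0 = 2*0 + 1 = 1.
  i=1: a_1=3, p_1 = 3*2 + 1 = 7, q_1 = 3*1 + 0 = 3.
  i=2: a_2=3, p_2 = 3*7 + 2 = 23, q_2 = 3*3 + 1 = 10.
  i=3: a_3=3, p_3 = 3*23 + 7 = 76, q_3 = 3*10 + 3 = 33.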